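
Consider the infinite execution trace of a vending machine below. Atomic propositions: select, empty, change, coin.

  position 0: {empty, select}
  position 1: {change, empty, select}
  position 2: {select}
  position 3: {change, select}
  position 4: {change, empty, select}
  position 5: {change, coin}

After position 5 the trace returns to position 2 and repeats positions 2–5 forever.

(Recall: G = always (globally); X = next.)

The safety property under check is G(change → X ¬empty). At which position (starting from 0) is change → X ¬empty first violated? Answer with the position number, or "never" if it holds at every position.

3

Check change → X ¬empty at each position in order: 0 ✓, 1 ✓, 2 ✓.
At position 3 the labels are {change, select} and the next position 4 has {change, empty, select}, so change → X ¬empty is false there. This is the first violation.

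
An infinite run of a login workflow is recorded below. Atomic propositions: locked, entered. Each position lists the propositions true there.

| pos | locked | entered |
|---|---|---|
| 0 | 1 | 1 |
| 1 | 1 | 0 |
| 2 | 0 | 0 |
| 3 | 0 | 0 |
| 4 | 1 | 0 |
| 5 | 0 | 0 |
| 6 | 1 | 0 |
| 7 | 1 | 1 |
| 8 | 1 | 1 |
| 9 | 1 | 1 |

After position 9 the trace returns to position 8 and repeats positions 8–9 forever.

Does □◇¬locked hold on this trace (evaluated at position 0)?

No

◇¬locked must hold at every position from 0 onward. It fails at position 6, so □◇¬locked is false.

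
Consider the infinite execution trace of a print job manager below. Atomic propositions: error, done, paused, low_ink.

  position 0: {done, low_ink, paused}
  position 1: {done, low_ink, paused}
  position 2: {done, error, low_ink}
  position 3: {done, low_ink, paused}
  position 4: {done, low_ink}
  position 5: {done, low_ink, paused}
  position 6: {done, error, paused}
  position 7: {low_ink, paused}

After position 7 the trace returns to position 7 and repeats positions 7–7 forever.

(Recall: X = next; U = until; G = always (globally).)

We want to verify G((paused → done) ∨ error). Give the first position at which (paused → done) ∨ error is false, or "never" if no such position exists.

Check (paused → done) ∨ error at each position in order: 0 ✓, 1 ✓, 2 ✓, 3 ✓, 4 ✓, 5 ✓, 6 ✓.
At position 7 the labels are {low_ink, paused}, so (paused → done) ∨ error is false there. This is the first violation.

7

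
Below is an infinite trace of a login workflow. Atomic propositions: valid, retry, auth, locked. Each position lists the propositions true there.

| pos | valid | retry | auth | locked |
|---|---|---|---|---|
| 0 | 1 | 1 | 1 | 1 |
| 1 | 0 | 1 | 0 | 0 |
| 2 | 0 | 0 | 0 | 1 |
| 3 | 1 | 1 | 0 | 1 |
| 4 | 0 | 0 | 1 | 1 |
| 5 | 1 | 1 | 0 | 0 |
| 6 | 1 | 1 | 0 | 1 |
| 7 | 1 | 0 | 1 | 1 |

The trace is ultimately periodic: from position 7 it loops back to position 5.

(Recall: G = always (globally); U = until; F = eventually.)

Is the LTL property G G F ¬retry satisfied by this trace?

Yes

G F ¬retry holds at every position 0..7, and those are all positions ever visited, so G G F ¬retry holds.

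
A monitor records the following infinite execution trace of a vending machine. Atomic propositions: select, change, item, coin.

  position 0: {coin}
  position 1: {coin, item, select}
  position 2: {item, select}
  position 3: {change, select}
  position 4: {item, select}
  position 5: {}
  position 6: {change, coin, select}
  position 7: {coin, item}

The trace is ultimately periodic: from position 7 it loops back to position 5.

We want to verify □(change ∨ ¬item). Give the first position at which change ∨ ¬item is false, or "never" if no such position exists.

1

Check change ∨ ¬item at each position in order: 0 ✓.
At position 1 the labels are {coin, item, select}, so change ∨ ¬item is false there. This is the first violation.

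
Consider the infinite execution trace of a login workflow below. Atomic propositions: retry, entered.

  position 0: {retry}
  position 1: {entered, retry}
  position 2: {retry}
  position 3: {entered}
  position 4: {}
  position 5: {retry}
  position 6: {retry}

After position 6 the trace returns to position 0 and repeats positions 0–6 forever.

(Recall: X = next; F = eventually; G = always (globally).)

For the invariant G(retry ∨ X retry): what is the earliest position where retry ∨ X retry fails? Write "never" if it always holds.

Check retry ∨ X retry at each position in order: 0 ✓, 1 ✓, 2 ✓.
At position 3 the labels are {entered} and the next position 4 has {}, so retry ∨ X retry is false there. This is the first violation.

3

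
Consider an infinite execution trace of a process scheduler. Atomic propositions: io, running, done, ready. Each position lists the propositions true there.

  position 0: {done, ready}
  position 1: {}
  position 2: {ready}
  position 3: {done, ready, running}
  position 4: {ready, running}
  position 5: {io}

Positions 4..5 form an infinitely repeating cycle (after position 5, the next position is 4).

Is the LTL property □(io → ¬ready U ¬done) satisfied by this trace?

Satisfied

io → ¬ready U ¬done holds at every position 0..5, and those are all positions ever visited, so □(io → ¬ready U ¬done) holds.
Positions where io holds: 5.
Check ¬ready U ¬done at each: 5→ok.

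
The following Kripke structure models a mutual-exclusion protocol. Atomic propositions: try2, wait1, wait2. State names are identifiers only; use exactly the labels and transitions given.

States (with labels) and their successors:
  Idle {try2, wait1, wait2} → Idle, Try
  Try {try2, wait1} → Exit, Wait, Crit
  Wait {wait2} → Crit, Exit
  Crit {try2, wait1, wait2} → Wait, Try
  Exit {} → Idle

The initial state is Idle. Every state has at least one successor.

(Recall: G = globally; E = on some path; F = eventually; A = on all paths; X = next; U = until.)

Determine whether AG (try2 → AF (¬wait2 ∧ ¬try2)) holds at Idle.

Does not hold

States satisfying try2 → AF (¬wait2 ∧ ¬try2): {Wait, Exit}.
States satisfying AG (try2 → AF (¬wait2 ∧ ¬try2)): ∅.
Crit is reachable from Idle and violates try2 → AF (¬wait2 ∧ ¬try2), so AG fails at Idle.
Idle ∉ Sat(AG (try2 → AF (¬wait2 ∧ ¬try2))).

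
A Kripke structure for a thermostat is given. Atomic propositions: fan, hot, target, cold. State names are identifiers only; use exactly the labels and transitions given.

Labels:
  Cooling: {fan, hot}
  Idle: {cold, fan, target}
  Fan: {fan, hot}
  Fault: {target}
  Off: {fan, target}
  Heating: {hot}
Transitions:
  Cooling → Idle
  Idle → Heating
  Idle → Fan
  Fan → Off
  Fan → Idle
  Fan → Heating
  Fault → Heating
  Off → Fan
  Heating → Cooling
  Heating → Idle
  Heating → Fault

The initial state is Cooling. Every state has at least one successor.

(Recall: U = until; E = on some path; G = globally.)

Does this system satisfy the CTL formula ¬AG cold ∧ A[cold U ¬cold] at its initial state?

States satisfying cold: {Idle}.
States satisfying AG cold: ∅.
States satisfying ¬AG cold: {Cooling, Idle, Fan, Fault, Off, Heating}.
States satisfying ¬cold: {Cooling, Fan, Fault, Off, Heating}.
States satisfying A[cold U ¬cold]: {Cooling, Idle, Fan, Fault, Off, Heating}.
States satisfying ¬AG cold ∧ A[cold U ¬cold]: {Cooling, Idle, Fan, Fault, Off, Heating}.
Cooling ∈ Sat(¬AG cold ∧ A[cold U ¬cold]).

Holds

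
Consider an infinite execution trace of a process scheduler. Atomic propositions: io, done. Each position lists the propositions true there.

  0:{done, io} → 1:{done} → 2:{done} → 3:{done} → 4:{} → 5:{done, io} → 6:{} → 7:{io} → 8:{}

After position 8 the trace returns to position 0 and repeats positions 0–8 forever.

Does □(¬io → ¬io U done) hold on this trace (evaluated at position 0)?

No

¬io → ¬io U done must hold at every position from 0 onward. It fails at position 6, so □(¬io → ¬io U done) is false.
Positions where ¬io holds: 1, 2, 3, 4, 6, 8.
Check ¬io U done at each: 1→ok, 2→ok, 3→ok, 4→ok, 6→fails, 8→ok.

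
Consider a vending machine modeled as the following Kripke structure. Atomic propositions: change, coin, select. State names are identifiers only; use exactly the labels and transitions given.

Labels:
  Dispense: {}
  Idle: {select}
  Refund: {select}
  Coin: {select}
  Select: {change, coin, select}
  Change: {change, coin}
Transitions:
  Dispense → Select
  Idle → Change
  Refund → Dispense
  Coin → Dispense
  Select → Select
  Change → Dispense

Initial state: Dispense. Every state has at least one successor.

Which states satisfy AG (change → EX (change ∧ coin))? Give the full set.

{Dispense, Refund, Coin, Select}

States satisfying change → EX (change ∧ coin): {Dispense, Idle, Refund, Coin, Select}.
States satisfying AG (change → EX (change ∧ coin)): {Dispense, Refund, Coin, Select}.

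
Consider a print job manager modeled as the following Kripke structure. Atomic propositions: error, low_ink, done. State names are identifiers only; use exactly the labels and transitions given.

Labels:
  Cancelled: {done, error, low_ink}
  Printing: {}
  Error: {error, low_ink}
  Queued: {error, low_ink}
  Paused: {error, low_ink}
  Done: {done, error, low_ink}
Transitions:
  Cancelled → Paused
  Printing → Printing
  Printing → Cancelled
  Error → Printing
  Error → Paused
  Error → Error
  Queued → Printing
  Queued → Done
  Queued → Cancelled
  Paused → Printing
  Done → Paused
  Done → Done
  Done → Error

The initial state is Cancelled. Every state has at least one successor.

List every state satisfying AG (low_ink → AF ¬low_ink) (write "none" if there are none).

States satisfying low_ink → AF ¬low_ink: {Cancelled, Printing, Paused}.
States satisfying AG (low_ink → AF ¬low_ink): {Cancelled, Printing, Paused}.

{Cancelled, Printing, Paused}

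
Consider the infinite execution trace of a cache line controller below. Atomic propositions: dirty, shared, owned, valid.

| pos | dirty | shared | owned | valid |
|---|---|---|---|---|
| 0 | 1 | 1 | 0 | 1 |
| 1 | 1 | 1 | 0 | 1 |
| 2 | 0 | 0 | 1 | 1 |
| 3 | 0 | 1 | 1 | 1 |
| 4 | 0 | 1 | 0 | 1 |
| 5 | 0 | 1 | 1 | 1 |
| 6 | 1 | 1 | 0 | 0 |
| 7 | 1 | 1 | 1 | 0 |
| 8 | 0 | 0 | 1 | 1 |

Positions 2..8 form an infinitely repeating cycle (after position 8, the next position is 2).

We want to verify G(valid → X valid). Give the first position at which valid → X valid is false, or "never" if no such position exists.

Check valid → X valid at each position in order: 0 ✓, 1 ✓, 2 ✓, 3 ✓, 4 ✓.
At position 5 the labels are {owned, shared, valid} and the next position 6 has {dirty, shared}, so valid → X valid is false there. This is the first violation.

5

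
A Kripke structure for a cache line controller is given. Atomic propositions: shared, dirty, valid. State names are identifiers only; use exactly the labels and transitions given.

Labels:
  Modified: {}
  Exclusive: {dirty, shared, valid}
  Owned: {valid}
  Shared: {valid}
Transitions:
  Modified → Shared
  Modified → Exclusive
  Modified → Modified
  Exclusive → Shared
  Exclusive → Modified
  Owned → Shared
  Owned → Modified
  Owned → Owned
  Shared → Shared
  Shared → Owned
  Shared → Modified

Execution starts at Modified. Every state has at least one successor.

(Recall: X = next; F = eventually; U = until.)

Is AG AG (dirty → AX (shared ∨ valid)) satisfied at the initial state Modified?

States satisfying AG (dirty → AX (shared ∨ valid)): ∅.
States satisfying AG AG (dirty → AX (shared ∨ valid)): ∅.
Exclusive is reachable from Modified and violates AG (dirty → AX (shared ∨ valid)), so AG fails at Modified.
Modified ∉ Sat(AG AG (dirty → AX (shared ∨ valid))).

Violated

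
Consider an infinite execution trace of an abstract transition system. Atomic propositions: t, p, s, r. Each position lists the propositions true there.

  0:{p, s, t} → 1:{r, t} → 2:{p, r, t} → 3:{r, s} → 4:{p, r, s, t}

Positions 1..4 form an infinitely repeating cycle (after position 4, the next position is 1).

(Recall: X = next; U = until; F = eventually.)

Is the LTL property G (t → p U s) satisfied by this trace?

t → p U s must hold at every position from 0 onward. It fails at position 1, so G (t → p U s) is false.
Positions where t holds: 0, 1, 2, 4.
Check p U s at each: 0→ok, 1→fails, 2→ok, 4→ok.

Violated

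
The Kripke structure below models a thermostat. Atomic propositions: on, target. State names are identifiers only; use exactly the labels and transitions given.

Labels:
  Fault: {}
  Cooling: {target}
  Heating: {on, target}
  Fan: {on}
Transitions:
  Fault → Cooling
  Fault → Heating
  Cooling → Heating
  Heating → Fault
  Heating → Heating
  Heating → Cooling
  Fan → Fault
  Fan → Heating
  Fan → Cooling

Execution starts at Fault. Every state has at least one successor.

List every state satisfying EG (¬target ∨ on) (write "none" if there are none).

{Fault, Heating, Fan}

States satisfying ¬target ∨ on: {Fault, Heating, Fan}.
States satisfying EG (¬target ∨ on): {Fault, Heating, Fan}.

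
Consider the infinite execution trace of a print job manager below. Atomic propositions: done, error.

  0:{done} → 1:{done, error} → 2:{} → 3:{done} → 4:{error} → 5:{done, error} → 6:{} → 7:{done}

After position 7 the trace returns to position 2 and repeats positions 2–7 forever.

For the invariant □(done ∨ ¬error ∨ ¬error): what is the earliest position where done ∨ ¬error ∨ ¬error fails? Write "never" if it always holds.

4

Check done ∨ ¬error ∨ ¬error at each position in order: 0 ✓, 1 ✓, 2 ✓, 3 ✓.
At position 4 the labels are {error}, so done ∨ ¬error ∨ ¬error is false there. This is the first violation.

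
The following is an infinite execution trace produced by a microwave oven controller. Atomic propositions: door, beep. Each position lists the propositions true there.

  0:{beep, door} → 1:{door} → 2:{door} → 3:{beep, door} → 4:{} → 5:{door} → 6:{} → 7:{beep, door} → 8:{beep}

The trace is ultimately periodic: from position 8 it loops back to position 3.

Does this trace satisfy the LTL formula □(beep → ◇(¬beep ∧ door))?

Satisfied

beep → ◇(¬beep ∧ door) holds at every position 0..8, and those are all positions ever visited, so □(beep → ◇(¬beep ∧ door)) holds.
Positions where beep holds: 0, 3, 7, 8.
Check ◇(¬beep ∧ door) at each: 0→ok, 3→ok, 7→ok, 8→ok.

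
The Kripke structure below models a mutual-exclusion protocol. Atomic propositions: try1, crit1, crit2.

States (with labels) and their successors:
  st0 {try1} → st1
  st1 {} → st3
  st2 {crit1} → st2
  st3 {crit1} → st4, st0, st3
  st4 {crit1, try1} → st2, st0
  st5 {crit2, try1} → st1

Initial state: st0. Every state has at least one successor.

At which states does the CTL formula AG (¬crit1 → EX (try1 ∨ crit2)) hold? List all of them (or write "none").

States satisfying ¬crit1 → EX (try1 ∨ crit2): {st2, st3, st4}.
States satisfying AG (¬crit1 → EX (try1 ∨ crit2)): {st2}.

{st2}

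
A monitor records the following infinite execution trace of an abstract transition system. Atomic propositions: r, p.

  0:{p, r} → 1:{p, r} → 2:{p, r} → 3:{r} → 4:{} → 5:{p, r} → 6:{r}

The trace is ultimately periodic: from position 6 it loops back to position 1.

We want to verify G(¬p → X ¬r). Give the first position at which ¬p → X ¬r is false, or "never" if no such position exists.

4

Check ¬p → X ¬r at each position in order: 0 ✓, 1 ✓, 2 ✓, 3 ✓.
At position 4 the labels are {} and the next position 5 has {p, r}, so ¬p → X ¬r is false there. This is the first violation.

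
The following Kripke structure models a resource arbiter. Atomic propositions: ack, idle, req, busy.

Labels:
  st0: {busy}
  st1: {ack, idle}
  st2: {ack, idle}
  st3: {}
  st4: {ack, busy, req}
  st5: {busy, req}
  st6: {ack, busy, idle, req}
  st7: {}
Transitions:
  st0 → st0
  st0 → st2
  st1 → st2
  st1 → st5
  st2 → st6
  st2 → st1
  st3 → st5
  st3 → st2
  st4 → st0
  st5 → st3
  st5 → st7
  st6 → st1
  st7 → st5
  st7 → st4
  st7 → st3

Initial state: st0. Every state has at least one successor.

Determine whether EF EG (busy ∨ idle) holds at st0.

States satisfying EG (busy ∨ idle): {st0, st1, st2, st4, st6}.
States satisfying EF EG (busy ∨ idle): {st0, st1, st2, st3, st4, st5, st6, st7}.
Some path from st0 reaches a state where EG (busy ∨ idle) holds.
st0 ∈ Sat(EF EG (busy ∨ idle)).

Holds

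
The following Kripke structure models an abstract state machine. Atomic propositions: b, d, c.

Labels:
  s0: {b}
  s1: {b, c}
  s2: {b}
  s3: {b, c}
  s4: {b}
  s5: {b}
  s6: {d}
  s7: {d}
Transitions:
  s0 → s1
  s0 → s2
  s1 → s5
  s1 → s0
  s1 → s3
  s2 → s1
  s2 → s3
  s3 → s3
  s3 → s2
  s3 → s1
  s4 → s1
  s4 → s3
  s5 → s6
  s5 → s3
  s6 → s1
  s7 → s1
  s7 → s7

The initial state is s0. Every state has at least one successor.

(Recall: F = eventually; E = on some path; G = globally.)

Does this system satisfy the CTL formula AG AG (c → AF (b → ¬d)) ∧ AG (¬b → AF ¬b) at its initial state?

States satisfying AG (c → AF (b → ¬d)): {s0, s1, s2, s3, s4, s5, s6, s7}.
States satisfying AG AG (c → AF (b → ¬d)): {s0, s1, s2, s3, s4, s5, s6, s7}.
States satisfying ¬b → AF ¬b: {s0, s1, s2, s3, s4, s5, s6, s7}.
States satisfying AG (¬b → AF ¬b): {s0, s1, s2, s3, s4, s5, s6, s7}.
States satisfying AG AG (c → AF (b → ¬d)) ∧ AG (¬b → AF ¬b): {s0, s1, s2, s3, s4, s5, s6, s7}.
s0 ∈ Sat(AG AG (c → AF (b → ¬d)) ∧ AG (¬b → AF ¬b)).

Holds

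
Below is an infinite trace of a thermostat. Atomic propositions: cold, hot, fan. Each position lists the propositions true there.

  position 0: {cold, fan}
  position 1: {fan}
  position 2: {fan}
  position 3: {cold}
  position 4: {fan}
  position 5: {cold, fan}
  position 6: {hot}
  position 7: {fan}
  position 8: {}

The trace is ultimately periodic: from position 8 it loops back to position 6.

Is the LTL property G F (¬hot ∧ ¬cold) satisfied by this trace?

F (¬hot ∧ ¬cold) holds at every position 0..8, and those are all positions ever visited, so G F (¬hot ∧ ¬cold) holds.

Yes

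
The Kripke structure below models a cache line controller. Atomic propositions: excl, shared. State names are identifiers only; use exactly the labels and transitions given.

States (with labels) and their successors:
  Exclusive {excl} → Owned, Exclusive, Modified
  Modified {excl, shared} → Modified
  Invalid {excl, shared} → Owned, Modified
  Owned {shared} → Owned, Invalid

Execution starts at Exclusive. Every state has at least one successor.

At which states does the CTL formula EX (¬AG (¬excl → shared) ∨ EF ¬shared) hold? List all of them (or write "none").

States satisfying ¬AG (¬excl → shared) ∨ EF ¬shared: {Exclusive}.
States satisfying EX (¬AG (¬excl → shared) ∨ EF ¬shared): {Exclusive}.

{Exclusive}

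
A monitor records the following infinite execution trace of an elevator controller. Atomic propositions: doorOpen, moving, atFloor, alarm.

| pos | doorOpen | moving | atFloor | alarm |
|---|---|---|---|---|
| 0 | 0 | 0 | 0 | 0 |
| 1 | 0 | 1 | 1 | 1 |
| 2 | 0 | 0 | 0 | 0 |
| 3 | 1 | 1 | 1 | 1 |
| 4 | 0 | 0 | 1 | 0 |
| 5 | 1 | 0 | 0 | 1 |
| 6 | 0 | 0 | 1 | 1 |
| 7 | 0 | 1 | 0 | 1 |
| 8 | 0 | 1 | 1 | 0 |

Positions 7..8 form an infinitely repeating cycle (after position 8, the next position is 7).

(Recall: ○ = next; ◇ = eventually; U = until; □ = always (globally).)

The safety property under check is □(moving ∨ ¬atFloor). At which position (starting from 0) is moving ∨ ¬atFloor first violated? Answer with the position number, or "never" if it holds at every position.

4

Check moving ∨ ¬atFloor at each position in order: 0 ✓, 1 ✓, 2 ✓, 3 ✓.
At position 4 the labels are {atFloor}, so moving ∨ ¬atFloor is false there. This is the first violation.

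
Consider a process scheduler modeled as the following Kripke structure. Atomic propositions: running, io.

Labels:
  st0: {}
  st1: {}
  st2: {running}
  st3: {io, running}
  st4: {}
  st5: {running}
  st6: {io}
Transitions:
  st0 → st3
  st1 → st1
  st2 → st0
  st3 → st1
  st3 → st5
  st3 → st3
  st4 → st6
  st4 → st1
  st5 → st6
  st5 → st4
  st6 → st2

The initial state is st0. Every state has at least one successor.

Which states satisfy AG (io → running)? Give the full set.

States satisfying io → running: {st0, st1, st2, st3, st4, st5}.
States satisfying AG (io → running): {st1}.

{st1}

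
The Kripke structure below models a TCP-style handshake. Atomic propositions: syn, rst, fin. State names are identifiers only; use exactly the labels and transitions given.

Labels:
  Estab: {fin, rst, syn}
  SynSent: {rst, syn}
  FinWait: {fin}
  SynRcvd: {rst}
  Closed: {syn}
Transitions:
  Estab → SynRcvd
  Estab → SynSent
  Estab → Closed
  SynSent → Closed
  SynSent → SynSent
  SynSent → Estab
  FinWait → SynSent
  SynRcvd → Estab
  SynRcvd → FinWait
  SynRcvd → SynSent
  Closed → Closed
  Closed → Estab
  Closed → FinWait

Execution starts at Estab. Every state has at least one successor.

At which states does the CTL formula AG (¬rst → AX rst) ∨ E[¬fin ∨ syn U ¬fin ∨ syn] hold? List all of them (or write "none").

{Estab, SynSent, SynRcvd, Closed}

States satisfying ¬rst → AX rst: {Estab, SynSent, FinWait, SynRcvd}.
States satisfying AG (¬rst → AX rst): ∅.
States satisfying ¬fin ∨ syn: {Estab, SynSent, SynRcvd, Closed}.
States satisfying E[¬fin ∨ syn U ¬fin ∨ syn]: {Estab, SynSent, SynRcvd, Closed}.
States satisfying AG (¬rst → AX rst) ∨ E[¬fin ∨ syn U ¬fin ∨ syn]: {Estab, SynSent, SynRcvd, Closed}.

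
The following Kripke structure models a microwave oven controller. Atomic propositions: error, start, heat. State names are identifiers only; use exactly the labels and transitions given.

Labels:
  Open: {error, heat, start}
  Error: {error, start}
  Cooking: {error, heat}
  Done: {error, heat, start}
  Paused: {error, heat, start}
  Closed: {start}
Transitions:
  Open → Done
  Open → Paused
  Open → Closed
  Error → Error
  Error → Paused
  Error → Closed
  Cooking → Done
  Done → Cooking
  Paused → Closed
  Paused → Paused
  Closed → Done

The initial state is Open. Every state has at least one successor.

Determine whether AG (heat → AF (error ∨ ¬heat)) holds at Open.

States satisfying heat → AF (error ∨ ¬heat): {Open, Error, Cooking, Done, Paused, Closed}.
States satisfying AG (heat → AF (error ∨ ¬heat)): {Open, Error, Cooking, Done, Paused, Closed}.
Every state reachable from Open satisfies heat → AF (error ∨ ¬heat).
Open ∈ Sat(AG (heat → AF (error ∨ ¬heat))).

Holds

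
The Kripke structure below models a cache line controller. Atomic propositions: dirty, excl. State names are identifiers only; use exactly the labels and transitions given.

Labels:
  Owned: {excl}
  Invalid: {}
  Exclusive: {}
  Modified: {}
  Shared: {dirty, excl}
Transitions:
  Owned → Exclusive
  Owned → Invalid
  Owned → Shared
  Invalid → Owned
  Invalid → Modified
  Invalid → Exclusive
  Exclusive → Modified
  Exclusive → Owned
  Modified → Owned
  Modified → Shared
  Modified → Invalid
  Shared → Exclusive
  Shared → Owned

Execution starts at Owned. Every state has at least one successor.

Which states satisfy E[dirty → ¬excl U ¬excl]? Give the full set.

States satisfying dirty → ¬excl: {Owned, Invalid, Exclusive, Modified}.
States satisfying ¬excl: {Invalid, Exclusive, Modified}.
States satisfying E[dirty → ¬excl U ¬excl]: {Owned, Invalid, Exclusive, Modified}.

{Owned, Invalid, Exclusive, Modified}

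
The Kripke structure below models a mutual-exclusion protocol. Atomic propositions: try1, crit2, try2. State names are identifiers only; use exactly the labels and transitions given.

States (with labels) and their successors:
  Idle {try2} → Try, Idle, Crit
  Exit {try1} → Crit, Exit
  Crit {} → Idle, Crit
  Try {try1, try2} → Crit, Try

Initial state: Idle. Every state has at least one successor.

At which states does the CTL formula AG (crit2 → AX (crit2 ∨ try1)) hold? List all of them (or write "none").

{Idle, Exit, Crit, Try}

States satisfying crit2 → AX (crit2 ∨ try1): {Idle, Exit, Crit, Try}.
States satisfying AG (crit2 → AX (crit2 ∨ try1)): {Idle, Exit, Crit, Try}.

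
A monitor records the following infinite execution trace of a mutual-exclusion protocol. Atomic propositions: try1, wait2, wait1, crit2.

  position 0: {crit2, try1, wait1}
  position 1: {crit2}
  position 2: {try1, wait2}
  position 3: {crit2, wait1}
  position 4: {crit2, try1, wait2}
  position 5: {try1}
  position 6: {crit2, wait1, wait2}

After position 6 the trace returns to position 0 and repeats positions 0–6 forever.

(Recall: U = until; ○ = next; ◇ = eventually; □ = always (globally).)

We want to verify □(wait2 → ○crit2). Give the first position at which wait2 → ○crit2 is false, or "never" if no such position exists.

Check wait2 → ○crit2 at each position in order: 0 ✓, 1 ✓, 2 ✓, 3 ✓.
At position 4 the labels are {crit2, try1, wait2} and the next position 5 has {try1}, so wait2 → ○crit2 is false there. This is the first violation.

4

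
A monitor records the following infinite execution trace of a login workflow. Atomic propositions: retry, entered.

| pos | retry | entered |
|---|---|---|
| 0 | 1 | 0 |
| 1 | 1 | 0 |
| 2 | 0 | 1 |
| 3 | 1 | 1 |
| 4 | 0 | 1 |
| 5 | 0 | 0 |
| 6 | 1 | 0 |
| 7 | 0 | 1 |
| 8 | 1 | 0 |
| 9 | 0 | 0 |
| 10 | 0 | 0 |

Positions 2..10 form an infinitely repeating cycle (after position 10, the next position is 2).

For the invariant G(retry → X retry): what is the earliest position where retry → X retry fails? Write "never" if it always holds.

1

Check retry → X retry at each position in order: 0 ✓.
At position 1 the labels are {retry} and the next position 2 has {entered}, so retry → X retry is false there. This is the first violation.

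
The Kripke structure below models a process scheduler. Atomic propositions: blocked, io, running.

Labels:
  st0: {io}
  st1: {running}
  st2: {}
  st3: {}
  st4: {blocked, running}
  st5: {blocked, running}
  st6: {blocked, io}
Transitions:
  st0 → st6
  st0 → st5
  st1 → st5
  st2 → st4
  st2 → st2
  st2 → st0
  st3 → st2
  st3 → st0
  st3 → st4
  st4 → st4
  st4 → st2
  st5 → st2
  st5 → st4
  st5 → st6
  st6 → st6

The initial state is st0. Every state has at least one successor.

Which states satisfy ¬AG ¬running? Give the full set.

{st0, st1, st2, st3, st4, st5}

States satisfying ¬running: {st0, st2, st3, st6}.
States satisfying AG ¬running: {st6}.
States satisfying ¬AG ¬running: {st0, st1, st2, st3, st4, st5}.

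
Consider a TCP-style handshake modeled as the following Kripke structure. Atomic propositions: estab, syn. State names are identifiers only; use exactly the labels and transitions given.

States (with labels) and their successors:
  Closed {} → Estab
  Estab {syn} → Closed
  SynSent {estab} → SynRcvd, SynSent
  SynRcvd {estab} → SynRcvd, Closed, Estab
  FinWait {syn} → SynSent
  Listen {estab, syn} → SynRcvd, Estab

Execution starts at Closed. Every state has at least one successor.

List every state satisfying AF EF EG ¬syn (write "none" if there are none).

States satisfying EF EG ¬syn: {SynSent, SynRcvd, FinWait, Listen}.
States satisfying AF EF EG ¬syn: {SynSent, SynRcvd, FinWait, Listen}.

{SynSent, SynRcvd, FinWait, Listen}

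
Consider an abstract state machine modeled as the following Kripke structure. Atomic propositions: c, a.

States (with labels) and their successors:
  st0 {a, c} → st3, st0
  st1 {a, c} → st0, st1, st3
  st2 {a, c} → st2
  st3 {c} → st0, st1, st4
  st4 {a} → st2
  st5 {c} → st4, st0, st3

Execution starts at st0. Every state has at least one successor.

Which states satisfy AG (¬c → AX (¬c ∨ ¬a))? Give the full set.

States satisfying ¬c → AX (¬c ∨ ¬a): {st0, st1, st2, st3, st5}.
States satisfying AG (¬c → AX (¬c ∨ ¬a)): {st2}.

{st2}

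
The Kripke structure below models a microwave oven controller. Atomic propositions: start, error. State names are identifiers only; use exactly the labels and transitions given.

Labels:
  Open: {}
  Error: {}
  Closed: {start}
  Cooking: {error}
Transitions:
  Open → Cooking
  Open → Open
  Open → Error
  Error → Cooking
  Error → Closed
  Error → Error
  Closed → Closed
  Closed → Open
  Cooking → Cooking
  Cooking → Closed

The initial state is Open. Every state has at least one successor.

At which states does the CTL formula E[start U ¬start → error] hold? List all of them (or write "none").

{Closed, Cooking}

States satisfying start: {Closed}.
States satisfying ¬start → error: {Closed, Cooking}.
States satisfying E[start U ¬start → error]: {Closed, Cooking}.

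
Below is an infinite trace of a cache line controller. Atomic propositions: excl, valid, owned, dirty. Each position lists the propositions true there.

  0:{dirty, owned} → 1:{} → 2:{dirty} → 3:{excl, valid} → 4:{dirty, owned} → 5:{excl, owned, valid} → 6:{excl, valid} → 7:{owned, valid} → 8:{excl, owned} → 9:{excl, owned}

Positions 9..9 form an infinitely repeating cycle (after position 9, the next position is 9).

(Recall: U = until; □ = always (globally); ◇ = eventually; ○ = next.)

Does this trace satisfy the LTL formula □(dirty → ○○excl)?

Violated

dirty → ○○excl must hold at every position from 0 onward. It fails at position 0, so □(dirty → ○○excl) is false.
Positions where dirty holds: 0, 2, 4.
Check ○○excl at each: 0→fails, 2→fails, 4→ok.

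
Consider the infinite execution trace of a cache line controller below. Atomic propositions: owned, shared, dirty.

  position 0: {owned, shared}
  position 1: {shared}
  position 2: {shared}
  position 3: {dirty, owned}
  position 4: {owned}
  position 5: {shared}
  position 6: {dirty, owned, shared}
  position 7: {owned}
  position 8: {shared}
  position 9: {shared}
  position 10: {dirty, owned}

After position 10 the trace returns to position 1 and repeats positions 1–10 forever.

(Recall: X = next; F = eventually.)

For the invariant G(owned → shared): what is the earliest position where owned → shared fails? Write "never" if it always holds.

3

Check owned → shared at each position in order: 0 ✓, 1 ✓, 2 ✓.
At position 3 the labels are {dirty, owned}, so owned → shared is false there. This is the first violation.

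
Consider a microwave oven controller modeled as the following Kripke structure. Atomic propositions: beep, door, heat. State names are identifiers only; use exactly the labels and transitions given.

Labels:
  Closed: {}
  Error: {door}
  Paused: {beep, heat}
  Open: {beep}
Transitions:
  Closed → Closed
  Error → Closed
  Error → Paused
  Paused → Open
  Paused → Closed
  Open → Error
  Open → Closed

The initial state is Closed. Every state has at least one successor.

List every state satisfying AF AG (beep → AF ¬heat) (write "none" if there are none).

States satisfying AG (beep → AF ¬heat): {Closed, Error, Paused, Open}.
States satisfying AF AG (beep → AF ¬heat): {Closed, Error, Paused, Open}.

{Closed, Error, Paused, Open}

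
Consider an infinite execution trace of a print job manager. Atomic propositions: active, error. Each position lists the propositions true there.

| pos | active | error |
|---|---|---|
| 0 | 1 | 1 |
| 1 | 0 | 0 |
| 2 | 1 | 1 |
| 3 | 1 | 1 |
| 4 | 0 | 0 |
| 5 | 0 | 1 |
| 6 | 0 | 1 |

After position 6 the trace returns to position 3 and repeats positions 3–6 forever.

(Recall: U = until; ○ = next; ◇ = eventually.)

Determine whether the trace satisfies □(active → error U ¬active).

Yes

active → error U ¬active holds at every position 0..6, and those are all positions ever visited, so □(active → error U ¬active) holds.
Positions where active holds: 0, 2, 3.
Check error U ¬active at each: 0→ok, 2→ok, 3→ok.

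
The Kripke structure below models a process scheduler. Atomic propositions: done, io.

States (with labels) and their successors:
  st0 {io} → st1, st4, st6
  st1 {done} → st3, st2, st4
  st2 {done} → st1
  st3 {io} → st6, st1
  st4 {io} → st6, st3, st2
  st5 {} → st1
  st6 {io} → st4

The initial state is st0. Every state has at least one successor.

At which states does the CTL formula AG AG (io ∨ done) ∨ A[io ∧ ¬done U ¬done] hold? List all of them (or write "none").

States satisfying AG (io ∨ done): {st0, st1, st2, st3, st4, st6}.
States satisfying AG AG (io ∨ done): {st0, st1, st2, st3, st4, st6}.
States satisfying io ∧ ¬done: {st0, st3, st4, st6}.
States satisfying ¬done: {st0, st3, st4, st5, st6}.
States satisfying A[io ∧ ¬done U ¬done]: {st0, st3, st4, st5, st6}.
States satisfying AG AG (io ∨ done) ∨ A[io ∧ ¬done U ¬done]: {st0, st1, st2, st3, st4, st5, st6}.

{st0, st1, st2, st3, st4, st5, st6}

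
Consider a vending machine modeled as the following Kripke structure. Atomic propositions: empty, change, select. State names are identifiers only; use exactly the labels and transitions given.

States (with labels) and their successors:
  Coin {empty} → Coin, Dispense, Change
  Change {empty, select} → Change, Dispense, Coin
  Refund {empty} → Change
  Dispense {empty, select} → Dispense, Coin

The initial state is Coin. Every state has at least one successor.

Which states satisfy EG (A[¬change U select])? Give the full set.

States satisfying A[¬change U select]: {Change, Refund, Dispense}.
States satisfying EG (A[¬change U select]): {Change, Refund, Dispense}.

{Change, Refund, Dispense}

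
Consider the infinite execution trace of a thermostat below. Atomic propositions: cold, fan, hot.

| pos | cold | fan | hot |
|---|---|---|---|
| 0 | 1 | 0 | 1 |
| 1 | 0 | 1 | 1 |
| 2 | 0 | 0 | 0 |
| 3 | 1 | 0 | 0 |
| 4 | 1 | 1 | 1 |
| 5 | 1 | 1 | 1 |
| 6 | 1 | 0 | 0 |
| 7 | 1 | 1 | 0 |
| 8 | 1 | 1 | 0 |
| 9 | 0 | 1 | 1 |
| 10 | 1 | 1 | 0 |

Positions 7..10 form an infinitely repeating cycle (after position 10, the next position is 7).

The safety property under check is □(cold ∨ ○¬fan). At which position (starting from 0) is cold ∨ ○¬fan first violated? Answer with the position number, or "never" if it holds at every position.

Check cold ∨ ○¬fan at each position in order: 0 ✓, 1 ✓, 2 ✓, 3 ✓, 4 ✓, 5 ✓, 6 ✓, 7 ✓, 8 ✓.
At position 9 the labels are {fan, hot} and the next position 10 has {cold, fan}, so cold ∨ ○¬fan is false there. This is the first violation.

9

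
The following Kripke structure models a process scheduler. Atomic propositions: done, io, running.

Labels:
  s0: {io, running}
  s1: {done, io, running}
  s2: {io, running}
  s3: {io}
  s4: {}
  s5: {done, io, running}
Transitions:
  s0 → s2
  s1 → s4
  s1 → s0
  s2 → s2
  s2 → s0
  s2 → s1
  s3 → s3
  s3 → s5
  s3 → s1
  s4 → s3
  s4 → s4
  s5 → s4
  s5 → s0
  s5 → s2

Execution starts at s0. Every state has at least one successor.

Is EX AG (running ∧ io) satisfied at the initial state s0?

States satisfying AG (running ∧ io): ∅.
States satisfying EX AG (running ∧ io): ∅.
No suitable path/successor from s0 witnesses the formula.
s0 ∉ Sat(EX AG (running ∧ io)).

No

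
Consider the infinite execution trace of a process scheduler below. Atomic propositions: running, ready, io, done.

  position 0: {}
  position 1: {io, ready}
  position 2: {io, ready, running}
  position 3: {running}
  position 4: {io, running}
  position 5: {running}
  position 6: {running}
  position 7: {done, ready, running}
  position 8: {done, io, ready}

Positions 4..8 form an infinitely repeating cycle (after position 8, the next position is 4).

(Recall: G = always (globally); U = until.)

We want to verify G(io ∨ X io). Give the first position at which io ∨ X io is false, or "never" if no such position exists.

Check io ∨ X io at each position in order: 0 ✓, 1 ✓, 2 ✓, 3 ✓, 4 ✓.
At position 5 the labels are {running} and the next position 6 has {running}, so io ∨ X io is false there. This is the first violation.

5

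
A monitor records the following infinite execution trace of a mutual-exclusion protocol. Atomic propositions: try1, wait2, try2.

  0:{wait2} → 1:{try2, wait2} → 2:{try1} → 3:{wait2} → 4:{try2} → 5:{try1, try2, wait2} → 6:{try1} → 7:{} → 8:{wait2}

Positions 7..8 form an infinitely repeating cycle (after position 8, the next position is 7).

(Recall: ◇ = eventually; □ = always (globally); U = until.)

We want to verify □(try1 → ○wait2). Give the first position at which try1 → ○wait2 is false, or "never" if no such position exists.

5

Check try1 → ○wait2 at each position in order: 0 ✓, 1 ✓, 2 ✓, 3 ✓, 4 ✓.
At position 5 the labels are {try1, try2, wait2} and the next position 6 has {try1}, so try1 → ○wait2 is false there. This is the first violation.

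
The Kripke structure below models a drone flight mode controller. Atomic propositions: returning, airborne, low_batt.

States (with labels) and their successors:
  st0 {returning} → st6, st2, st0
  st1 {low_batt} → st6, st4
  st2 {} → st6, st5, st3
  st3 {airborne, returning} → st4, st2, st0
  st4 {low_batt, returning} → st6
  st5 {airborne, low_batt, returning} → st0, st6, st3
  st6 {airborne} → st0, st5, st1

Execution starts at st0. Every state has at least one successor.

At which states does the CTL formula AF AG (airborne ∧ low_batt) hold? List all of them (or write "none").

none

States satisfying AG (airborne ∧ low_batt): ∅.
States satisfying AF AG (airborne ∧ low_batt): ∅.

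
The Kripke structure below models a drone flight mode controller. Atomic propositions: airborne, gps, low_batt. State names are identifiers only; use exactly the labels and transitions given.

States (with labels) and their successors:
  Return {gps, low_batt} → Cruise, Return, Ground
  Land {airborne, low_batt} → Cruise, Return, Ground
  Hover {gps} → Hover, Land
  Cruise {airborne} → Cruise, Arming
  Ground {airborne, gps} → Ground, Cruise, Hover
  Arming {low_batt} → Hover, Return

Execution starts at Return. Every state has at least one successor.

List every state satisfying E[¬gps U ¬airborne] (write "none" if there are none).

{Return, Land, Hover, Cruise, Arming}

States satisfying ¬gps: {Land, Cruise, Arming}.
States satisfying ¬airborne: {Return, Hover, Arming}.
States satisfying E[¬gps U ¬airborne]: {Return, Land, Hover, Cruise, Arming}.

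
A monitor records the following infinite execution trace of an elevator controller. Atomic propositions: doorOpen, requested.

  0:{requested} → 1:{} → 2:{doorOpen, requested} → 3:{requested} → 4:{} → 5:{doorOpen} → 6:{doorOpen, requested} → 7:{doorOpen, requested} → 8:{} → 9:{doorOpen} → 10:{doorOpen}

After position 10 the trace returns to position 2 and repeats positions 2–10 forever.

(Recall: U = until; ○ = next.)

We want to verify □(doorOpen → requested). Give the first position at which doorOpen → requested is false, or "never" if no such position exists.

Check doorOpen → requested at each position in order: 0 ✓, 1 ✓, 2 ✓, 3 ✓, 4 ✓.
At position 5 the labels are {doorOpen}, so doorOpen → requested is false there. This is the first violation.

5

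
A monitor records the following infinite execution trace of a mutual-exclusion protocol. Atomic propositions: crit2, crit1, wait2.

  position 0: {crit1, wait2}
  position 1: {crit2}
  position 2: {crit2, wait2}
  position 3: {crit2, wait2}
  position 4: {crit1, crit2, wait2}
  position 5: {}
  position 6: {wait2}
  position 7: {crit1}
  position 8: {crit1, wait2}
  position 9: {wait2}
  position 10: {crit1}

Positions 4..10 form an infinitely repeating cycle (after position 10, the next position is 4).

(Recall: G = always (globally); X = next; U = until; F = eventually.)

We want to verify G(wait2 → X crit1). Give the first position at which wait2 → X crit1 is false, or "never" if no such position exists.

At position 0 the labels are {crit1, wait2} and the next position 1 has {crit2}, so wait2 → X crit1 is false there. This is the first violation.

0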